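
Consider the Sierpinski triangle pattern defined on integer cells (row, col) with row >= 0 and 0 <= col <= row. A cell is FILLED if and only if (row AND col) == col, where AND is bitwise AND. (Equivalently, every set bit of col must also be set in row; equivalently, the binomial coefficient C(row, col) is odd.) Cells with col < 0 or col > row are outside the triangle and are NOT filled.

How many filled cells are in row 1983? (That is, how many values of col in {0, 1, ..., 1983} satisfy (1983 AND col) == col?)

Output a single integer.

1983 in binary = 11110111111
popcount(1983) = number of 1-bits in 11110111111 = 10
A col c satisfies (1983 AND c) == c iff every set bit of c is also set in 1983; each of the 10 set bits of 1983 can independently be on or off in c.
count = 2^10 = 1024

Answer: 1024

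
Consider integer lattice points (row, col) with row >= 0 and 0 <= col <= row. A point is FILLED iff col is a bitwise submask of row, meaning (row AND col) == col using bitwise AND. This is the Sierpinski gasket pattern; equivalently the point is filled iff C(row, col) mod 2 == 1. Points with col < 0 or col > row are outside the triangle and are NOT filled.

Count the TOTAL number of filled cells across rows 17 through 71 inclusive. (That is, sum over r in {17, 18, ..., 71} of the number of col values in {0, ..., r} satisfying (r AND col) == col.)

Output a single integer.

Answer: 700

Derivation:
r17=10001 pc2: +4 =4
r18=10010 pc2: +4 =8
r19=10011 pc3: +8 =16
r20=10100 pc2: +4 =20
r21=10101 pc3: +8 =28
r22=10110 pc3: +8 =36
r23=10111 pc4: +16 =52
r24=11000 pc2: +4 =56
r25=11001 pc3: +8 =64
r26=11010 pc3: +8 =72
r27=11011 pc4: +16 =88
r28=11100 pc3: +8 =96
r29=11101 pc4: +16 =112
r30=11110 pc4: +16 =128
r31=11111 pc5: +32 =160
r32=100000 pc1: +2 =162
r33=100001 pc2: +4 =166
r34=100010 pc2: +4 =170
r35=100011 pc3: +8 =178
r36=100100 pc2: +4 =182
r37=100101 pc3: +8 =190
r38=100110 pc3: +8 =198
r39=100111 pc4: +16 =214
r40=101000 pc2: +4 =218
r41=101001 pc3: +8 =226
r42=101010 pc3: +8 =234
r43=101011 pc4: +16 =250
r44=101100 pc3: +8 =258
r45=101101 pc4: +16 =274
r46=101110 pc4: +16 =290
r47=101111 pc5: +32 =322
r48=110000 pc2: +4 =326
r49=110001 pc3: +8 =334
r50=110010 pc3: +8 =342
r51=110011 pc4: +16 =358
r52=110100 pc3: +8 =366
r53=110101 pc4: +16 =382
r54=110110 pc4: +16 =398
r55=110111 pc5: +32 =430
r56=111000 pc3: +8 =438
r57=111001 pc4: +16 =454
r58=111010 pc4: +16 =470
r59=111011 pc5: +32 =502
r60=111100 pc4: +16 =518
r61=111101 pc5: +32 =550
r62=111110 pc5: +32 =582
r63=111111 pc6: +64 =646
r64=1000000 pc1: +2 =648
r65=1000001 pc2: +4 =652
r66=1000010 pc2: +4 =656
r67=1000011 pc3: +8 =664
r68=1000100 pc2: +4 =668
r69=1000101 pc3: +8 =676
r70=1000110 pc3: +8 =684
r71=1000111 pc4: +16 =700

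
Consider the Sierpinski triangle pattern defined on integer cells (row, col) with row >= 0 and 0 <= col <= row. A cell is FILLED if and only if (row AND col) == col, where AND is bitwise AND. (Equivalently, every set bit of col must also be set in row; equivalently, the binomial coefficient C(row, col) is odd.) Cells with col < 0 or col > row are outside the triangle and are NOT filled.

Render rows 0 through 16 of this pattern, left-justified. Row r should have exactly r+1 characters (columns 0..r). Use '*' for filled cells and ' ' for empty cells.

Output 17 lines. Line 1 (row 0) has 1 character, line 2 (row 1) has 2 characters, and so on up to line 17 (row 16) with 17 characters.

Answer: *
**
* *
****
*   *
**  **
* * * *
********
*       *
**      **
* *     * *
****    ****
*   *   *   *
**  **  **  **
* * * * * * * *
****************
*               *

Derivation:
r0=0: *
r1=1: **
r2=10: * *
r3=11: ****
r4=100: *   *
r5=101: **  **
r6=110: * * * *
r7=111: ********
r8=1000: *       *
r9=1001: **      **
r10=1010: * *     * *
r11=1011: ****    ****
r12=1100: *   *   *   *
r13=1101: **  **  **  **
r14=1110: * * * * * * * *
r15=1111: ****************
r16=10000: *               *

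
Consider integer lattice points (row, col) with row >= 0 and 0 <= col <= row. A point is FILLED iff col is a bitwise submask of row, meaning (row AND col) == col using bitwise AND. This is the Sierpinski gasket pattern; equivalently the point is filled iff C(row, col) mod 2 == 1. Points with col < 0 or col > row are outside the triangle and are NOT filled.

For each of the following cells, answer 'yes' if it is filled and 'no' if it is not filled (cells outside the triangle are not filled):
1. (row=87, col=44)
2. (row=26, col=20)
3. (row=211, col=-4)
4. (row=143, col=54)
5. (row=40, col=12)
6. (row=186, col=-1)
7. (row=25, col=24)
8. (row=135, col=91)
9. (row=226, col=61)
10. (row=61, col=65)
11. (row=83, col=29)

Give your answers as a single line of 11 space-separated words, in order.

(87,44): row=0b1010111, col=0b101100, row AND col = 0b100 = 4; 4 != 44 -> empty
(26,20): row=0b11010, col=0b10100, row AND col = 0b10000 = 16; 16 != 20 -> empty
(211,-4): col outside [0, 211] -> not filled
(143,54): row=0b10001111, col=0b110110, row AND col = 0b110 = 6; 6 != 54 -> empty
(40,12): row=0b101000, col=0b1100, row AND col = 0b1000 = 8; 8 != 12 -> empty
(186,-1): col outside [0, 186] -> not filled
(25,24): row=0b11001, col=0b11000, row AND col = 0b11000 = 24; 24 == 24 -> filled
(135,91): row=0b10000111, col=0b1011011, row AND col = 0b11 = 3; 3 != 91 -> empty
(226,61): row=0b11100010, col=0b111101, row AND col = 0b100000 = 32; 32 != 61 -> empty
(61,65): col outside [0, 61] -> not filled
(83,29): row=0b1010011, col=0b11101, row AND col = 0b10001 = 17; 17 != 29 -> empty

Answer: no no no no no no yes no no no no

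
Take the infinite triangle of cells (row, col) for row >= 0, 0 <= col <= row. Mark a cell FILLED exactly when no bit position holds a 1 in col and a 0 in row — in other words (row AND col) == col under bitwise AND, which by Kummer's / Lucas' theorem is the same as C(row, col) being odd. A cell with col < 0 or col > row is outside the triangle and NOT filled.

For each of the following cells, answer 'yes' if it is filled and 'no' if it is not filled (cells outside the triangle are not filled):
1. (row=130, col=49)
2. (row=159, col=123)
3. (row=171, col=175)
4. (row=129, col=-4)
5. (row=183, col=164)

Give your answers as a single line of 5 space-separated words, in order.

(130,49): row=0b10000010, col=0b110001, row AND col = 0b0 = 0; 0 != 49 -> empty
(159,123): row=0b10011111, col=0b1111011, row AND col = 0b11011 = 27; 27 != 123 -> empty
(171,175): col outside [0, 171] -> not filled
(129,-4): col outside [0, 129] -> not filled
(183,164): row=0b10110111, col=0b10100100, row AND col = 0b10100100 = 164; 164 == 164 -> filled

Answer: no no no no yes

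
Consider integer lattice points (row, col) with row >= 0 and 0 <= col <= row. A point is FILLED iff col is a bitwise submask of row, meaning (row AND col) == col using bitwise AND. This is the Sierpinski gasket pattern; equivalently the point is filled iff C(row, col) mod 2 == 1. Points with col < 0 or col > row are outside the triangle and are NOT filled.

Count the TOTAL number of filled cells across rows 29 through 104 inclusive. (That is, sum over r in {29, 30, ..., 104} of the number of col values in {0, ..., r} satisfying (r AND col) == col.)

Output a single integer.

r29=11101 pc4: +16 =16
r30=11110 pc4: +16 =32
r31=11111 pc5: +32 =64
r32=100000 pc1: +2 =66
r33=100001 pc2: +4 =70
r34=100010 pc2: +4 =74
r35=100011 pc3: +8 =82
r36=100100 pc2: +4 =86
r37=100101 pc3: +8 =94
r38=100110 pc3: +8 =102
r39=100111 pc4: +16 =118
r40=101000 pc2: +4 =122
r41=101001 pc3: +8 =130
r42=101010 pc3: +8 =138
r43=101011 pc4: +16 =154
r44=101100 pc3: +8 =162
r45=101101 pc4: +16 =178
r46=101110 pc4: +16 =194
r47=101111 pc5: +32 =226
r48=110000 pc2: +4 =230
r49=110001 pc3: +8 =238
r50=110010 pc3: +8 =246
r51=110011 pc4: +16 =262
r52=110100 pc3: +8 =270
r53=110101 pc4: +16 =286
r54=110110 pc4: +16 =302
r55=110111 pc5: +32 =334
r56=111000 pc3: +8 =342
r57=111001 pc4: +16 =358
r58=111010 pc4: +16 =374
r59=111011 pc5: +32 =406
r60=111100 pc4: +16 =422
r61=111101 pc5: +32 =454
r62=111110 pc5: +32 =486
r63=111111 pc6: +64 =550
r64=1000000 pc1: +2 =552
r65=1000001 pc2: +4 =556
r66=1000010 pc2: +4 =560
r67=1000011 pc3: +8 =568
r68=1000100 pc2: +4 =572
r69=1000101 pc3: +8 =580
r70=1000110 pc3: +8 =588
r71=1000111 pc4: +16 =604
r72=1001000 pc2: +4 =608
r73=1001001 pc3: +8 =616
r74=1001010 pc3: +8 =624
r75=1001011 pc4: +16 =640
r76=1001100 pc3: +8 =648
r77=1001101 pc4: +16 =664
r78=1001110 pc4: +16 =680
r79=1001111 pc5: +32 =712
r80=1010000 pc2: +4 =716
r81=1010001 pc3: +8 =724
r82=1010010 pc3: +8 =732
r83=1010011 pc4: +16 =748
r84=1010100 pc3: +8 =756
r85=1010101 pc4: +16 =772
r86=1010110 pc4: +16 =788
r87=1010111 pc5: +32 =820
r88=1011000 pc3: +8 =828
r89=1011001 pc4: +16 =844
r90=1011010 pc4: +16 =860
r91=1011011 pc5: +32 =892
r92=1011100 pc4: +16 =908
r93=1011101 pc5: +32 =940
r94=1011110 pc5: +32 =972
r95=1011111 pc6: +64 =1036
r96=1100000 pc2: +4 =1040
r97=1100001 pc3: +8 =1048
r98=1100010 pc3: +8 =1056
r99=1100011 pc4: +16 =1072
r100=1100100 pc3: +8 =1080
r101=1100101 pc4: +16 =1096
r102=1100110 pc4: +16 =1112
r103=1100111 pc5: +32 =1144
r104=1101000 pc3: +8 =1152

Answer: 1152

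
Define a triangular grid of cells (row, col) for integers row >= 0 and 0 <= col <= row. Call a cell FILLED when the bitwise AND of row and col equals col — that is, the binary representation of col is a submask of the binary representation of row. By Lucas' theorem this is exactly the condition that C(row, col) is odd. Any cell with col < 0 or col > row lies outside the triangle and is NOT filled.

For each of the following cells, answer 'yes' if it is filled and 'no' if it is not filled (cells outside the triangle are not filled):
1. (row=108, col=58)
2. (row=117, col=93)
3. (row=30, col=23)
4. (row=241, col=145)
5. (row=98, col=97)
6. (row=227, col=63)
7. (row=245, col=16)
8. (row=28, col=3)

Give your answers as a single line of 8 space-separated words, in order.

Answer: no no no yes no no yes no

Derivation:
(108,58): row=0b1101100, col=0b111010, row AND col = 0b101000 = 40; 40 != 58 -> empty
(117,93): row=0b1110101, col=0b1011101, row AND col = 0b1010101 = 85; 85 != 93 -> empty
(30,23): row=0b11110, col=0b10111, row AND col = 0b10110 = 22; 22 != 23 -> empty
(241,145): row=0b11110001, col=0b10010001, row AND col = 0b10010001 = 145; 145 == 145 -> filled
(98,97): row=0b1100010, col=0b1100001, row AND col = 0b1100000 = 96; 96 != 97 -> empty
(227,63): row=0b11100011, col=0b111111, row AND col = 0b100011 = 35; 35 != 63 -> empty
(245,16): row=0b11110101, col=0b10000, row AND col = 0b10000 = 16; 16 == 16 -> filled
(28,3): row=0b11100, col=0b11, row AND col = 0b0 = 0; 0 != 3 -> empty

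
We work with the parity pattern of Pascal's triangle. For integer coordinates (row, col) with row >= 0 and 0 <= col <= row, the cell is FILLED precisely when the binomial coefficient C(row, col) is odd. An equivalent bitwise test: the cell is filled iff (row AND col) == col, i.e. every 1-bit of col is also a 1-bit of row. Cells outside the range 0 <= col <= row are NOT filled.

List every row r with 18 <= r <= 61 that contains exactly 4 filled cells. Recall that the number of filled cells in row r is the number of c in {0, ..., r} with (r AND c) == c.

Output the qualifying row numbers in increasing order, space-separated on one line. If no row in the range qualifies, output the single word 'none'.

Answer: 18 20 24 33 34 36 40 48

Derivation:
Row r has 2^popcount(r) filled cells, so we need popcount(r) = log2(4) = 2.
Scan r = 18..61 and keep those with exactly 2 one-bits:
r=18=10010 popcount=2 -> KEEP
r=19=10011 popcount=3 -> skip
r=20=10100 popcount=2 -> KEEP
r=21=10101 popcount=3 -> skip
r=22=10110 popcount=3 -> skip
r=23=10111 popcount=4 -> skip
r=24=11000 popcount=2 -> KEEP
r=25=11001 popcount=3 -> skip
r=26=11010 popcount=3 -> skip
r=27=11011 popcount=4 -> skip
r=28=11100 popcount=3 -> skip
r=29=11101 popcount=4 -> skip
r=30=11110 popcount=4 -> skip
r=31=11111 popcount=5 -> skip
r=32=100000 popcount=1 -> skip
r=33=100001 popcount=2 -> KEEP
r=34=100010 popcount=2 -> KEEP
r=35=100011 popcount=3 -> skip
r=36=100100 popcount=2 -> KEEP
r=37=100101 popcount=3 -> skip
r=38=100110 popcount=3 -> skip
r=39=100111 popcount=4 -> skip
r=40=101000 popcount=2 -> KEEP
r=41=101001 popcount=3 -> skip
r=42=101010 popcount=3 -> skip
r=43=101011 popcount=4 -> skip
r=44=101100 popcount=3 -> skip
r=45=101101 popcount=4 -> skip
r=46=101110 popcount=4 -> skip
r=47=101111 popcount=5 -> skip
r=48=110000 popcount=2 -> KEEP
r=49=110001 popcount=3 -> skip
r=50=110010 popcount=3 -> skip
r=51=110011 popcount=4 -> skip
r=52=110100 popcount=3 -> skip
r=53=110101 popcount=4 -> skip
r=54=110110 popcount=4 -> skip
r=55=110111 popcount=5 -> skip
r=56=111000 popcount=3 -> skip
r=57=111001 popcount=4 -> skip
r=58=111010 popcount=4 -> skip
r=59=111011 popcount=5 -> skip
r=60=111100 popcount=4 -> skip
r=61=111101 popcount=5 -> skip
Kept rows: 18 20 24 33 34 36 40 48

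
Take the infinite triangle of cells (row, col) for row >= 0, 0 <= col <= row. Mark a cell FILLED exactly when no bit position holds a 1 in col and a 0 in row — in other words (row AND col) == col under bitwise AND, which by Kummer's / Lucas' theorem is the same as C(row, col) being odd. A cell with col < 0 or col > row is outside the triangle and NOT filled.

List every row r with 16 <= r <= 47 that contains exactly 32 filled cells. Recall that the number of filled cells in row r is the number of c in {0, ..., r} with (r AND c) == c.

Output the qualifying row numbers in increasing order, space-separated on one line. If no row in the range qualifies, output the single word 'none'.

Answer: 31 47

Derivation:
Row r has 2^popcount(r) filled cells, so we need popcount(r) = log2(32) = 5.
Scan r = 16..47 and keep those with exactly 5 one-bits:
r=16=10000 popcount=1 -> skip
r=17=10001 popcount=2 -> skip
r=18=10010 popcount=2 -> skip
r=19=10011 popcount=3 -> skip
r=20=10100 popcount=2 -> skip
r=21=10101 popcount=3 -> skip
r=22=10110 popcount=3 -> skip
r=23=10111 popcount=4 -> skip
r=24=11000 popcount=2 -> skip
r=25=11001 popcount=3 -> skip
r=26=11010 popcount=3 -> skip
r=27=11011 popcount=4 -> skip
r=28=11100 popcount=3 -> skip
r=29=11101 popcount=4 -> skip
r=30=11110 popcount=4 -> skip
r=31=11111 popcount=5 -> KEEP
r=32=100000 popcount=1 -> skip
r=33=100001 popcount=2 -> skip
r=34=100010 popcount=2 -> skip
r=35=100011 popcount=3 -> skip
r=36=100100 popcount=2 -> skip
r=37=100101 popcount=3 -> skip
r=38=100110 popcount=3 -> skip
r=39=100111 popcount=4 -> skip
r=40=101000 popcount=2 -> skip
r=41=101001 popcount=3 -> skip
r=42=101010 popcount=3 -> skip
r=43=101011 popcount=4 -> skip
r=44=101100 popcount=3 -> skip
r=45=101101 popcount=4 -> skip
r=46=101110 popcount=4 -> skip
r=47=101111 popcount=5 -> KEEP
Kept rows: 31 47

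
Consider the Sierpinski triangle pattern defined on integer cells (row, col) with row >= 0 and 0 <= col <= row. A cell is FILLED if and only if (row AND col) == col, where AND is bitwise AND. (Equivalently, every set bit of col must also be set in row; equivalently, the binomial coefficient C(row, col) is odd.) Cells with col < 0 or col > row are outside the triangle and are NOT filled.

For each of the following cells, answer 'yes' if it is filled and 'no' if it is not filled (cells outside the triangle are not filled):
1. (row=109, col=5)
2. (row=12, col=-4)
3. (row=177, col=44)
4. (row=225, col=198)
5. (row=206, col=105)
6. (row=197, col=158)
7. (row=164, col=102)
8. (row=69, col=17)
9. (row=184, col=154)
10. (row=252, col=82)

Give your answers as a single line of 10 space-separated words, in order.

Answer: yes no no no no no no no no no

Derivation:
(109,5): row=0b1101101, col=0b101, row AND col = 0b101 = 5; 5 == 5 -> filled
(12,-4): col outside [0, 12] -> not filled
(177,44): row=0b10110001, col=0b101100, row AND col = 0b100000 = 32; 32 != 44 -> empty
(225,198): row=0b11100001, col=0b11000110, row AND col = 0b11000000 = 192; 192 != 198 -> empty
(206,105): row=0b11001110, col=0b1101001, row AND col = 0b1001000 = 72; 72 != 105 -> empty
(197,158): row=0b11000101, col=0b10011110, row AND col = 0b10000100 = 132; 132 != 158 -> empty
(164,102): row=0b10100100, col=0b1100110, row AND col = 0b100100 = 36; 36 != 102 -> empty
(69,17): row=0b1000101, col=0b10001, row AND col = 0b1 = 1; 1 != 17 -> empty
(184,154): row=0b10111000, col=0b10011010, row AND col = 0b10011000 = 152; 152 != 154 -> empty
(252,82): row=0b11111100, col=0b1010010, row AND col = 0b1010000 = 80; 80 != 82 -> empty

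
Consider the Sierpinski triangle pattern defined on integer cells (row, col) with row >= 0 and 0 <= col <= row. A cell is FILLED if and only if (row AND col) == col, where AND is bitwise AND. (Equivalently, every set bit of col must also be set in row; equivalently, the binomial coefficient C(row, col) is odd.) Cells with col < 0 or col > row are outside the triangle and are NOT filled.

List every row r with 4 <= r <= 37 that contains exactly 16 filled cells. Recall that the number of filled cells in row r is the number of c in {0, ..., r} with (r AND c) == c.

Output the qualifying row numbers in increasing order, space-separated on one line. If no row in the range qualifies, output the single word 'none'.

Row r has 2^popcount(r) filled cells, so we need popcount(r) = log2(16) = 4.
Scan r = 4..37 and keep those with exactly 4 one-bits:
r=4=100 popcount=1 -> skip
r=5=101 popcount=2 -> skip
r=6=110 popcount=2 -> skip
r=7=111 popcount=3 -> skip
r=8=1000 popcount=1 -> skip
r=9=1001 popcount=2 -> skip
r=10=1010 popcount=2 -> skip
r=11=1011 popcount=3 -> skip
r=12=1100 popcount=2 -> skip
r=13=1101 popcount=3 -> skip
r=14=1110 popcount=3 -> skip
r=15=1111 popcount=4 -> KEEP
r=16=10000 popcount=1 -> skip
r=17=10001 popcount=2 -> skip
r=18=10010 popcount=2 -> skip
r=19=10011 popcount=3 -> skip
r=20=10100 popcount=2 -> skip
r=21=10101 popcount=3 -> skip
r=22=10110 popcount=3 -> skip
r=23=10111 popcount=4 -> KEEP
r=24=11000 popcount=2 -> skip
r=25=11001 popcount=3 -> skip
r=26=11010 popcount=3 -> skip
r=27=11011 popcount=4 -> KEEP
r=28=11100 popcount=3 -> skip
r=29=11101 popcount=4 -> KEEP
r=30=11110 popcount=4 -> KEEP
r=31=11111 popcount=5 -> skip
r=32=100000 popcount=1 -> skip
r=33=100001 popcount=2 -> skip
r=34=100010 popcount=2 -> skip
r=35=100011 popcount=3 -> skip
r=36=100100 popcount=2 -> skip
r=37=100101 popcount=3 -> skip
Kept rows: 15 23 27 29 30

Answer: 15 23 27 29 30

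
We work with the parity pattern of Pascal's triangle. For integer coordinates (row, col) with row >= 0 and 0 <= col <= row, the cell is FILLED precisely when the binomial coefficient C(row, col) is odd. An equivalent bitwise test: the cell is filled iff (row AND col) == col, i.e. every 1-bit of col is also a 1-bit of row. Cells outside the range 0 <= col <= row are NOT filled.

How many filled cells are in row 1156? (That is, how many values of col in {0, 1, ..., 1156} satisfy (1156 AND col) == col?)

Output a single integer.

1156 in binary = 10010000100
popcount(1156) = number of 1-bits in 10010000100 = 3
A col c satisfies (1156 AND c) == c iff every set bit of c is also set in 1156; each of the 3 set bits of 1156 can independently be on or off in c.
count = 2^3 = 8

Answer: 8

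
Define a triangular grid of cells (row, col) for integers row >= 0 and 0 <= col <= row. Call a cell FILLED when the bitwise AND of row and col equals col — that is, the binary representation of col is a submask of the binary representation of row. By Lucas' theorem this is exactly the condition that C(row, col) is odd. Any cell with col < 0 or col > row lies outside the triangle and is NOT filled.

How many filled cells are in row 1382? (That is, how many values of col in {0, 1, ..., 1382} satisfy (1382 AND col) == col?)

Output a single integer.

1382 in binary = 10101100110
popcount(1382) = number of 1-bits in 10101100110 = 6
A col c satisfies (1382 AND c) == c iff every set bit of c is also set in 1382; each of the 6 set bits of 1382 can independently be on or off in c.
count = 2^6 = 64

Answer: 64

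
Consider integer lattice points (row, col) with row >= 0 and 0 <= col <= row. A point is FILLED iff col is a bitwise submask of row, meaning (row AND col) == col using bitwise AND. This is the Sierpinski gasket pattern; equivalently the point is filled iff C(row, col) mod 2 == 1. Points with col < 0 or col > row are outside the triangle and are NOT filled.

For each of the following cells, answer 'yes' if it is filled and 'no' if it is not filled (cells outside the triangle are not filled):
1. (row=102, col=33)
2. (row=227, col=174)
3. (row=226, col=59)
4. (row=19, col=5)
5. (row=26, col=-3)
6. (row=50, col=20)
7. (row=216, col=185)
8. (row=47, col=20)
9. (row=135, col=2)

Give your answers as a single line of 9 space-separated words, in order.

Answer: no no no no no no no no yes

Derivation:
(102,33): row=0b1100110, col=0b100001, row AND col = 0b100000 = 32; 32 != 33 -> empty
(227,174): row=0b11100011, col=0b10101110, row AND col = 0b10100010 = 162; 162 != 174 -> empty
(226,59): row=0b11100010, col=0b111011, row AND col = 0b100010 = 34; 34 != 59 -> empty
(19,5): row=0b10011, col=0b101, row AND col = 0b1 = 1; 1 != 5 -> empty
(26,-3): col outside [0, 26] -> not filled
(50,20): row=0b110010, col=0b10100, row AND col = 0b10000 = 16; 16 != 20 -> empty
(216,185): row=0b11011000, col=0b10111001, row AND col = 0b10011000 = 152; 152 != 185 -> empty
(47,20): row=0b101111, col=0b10100, row AND col = 0b100 = 4; 4 != 20 -> empty
(135,2): row=0b10000111, col=0b10, row AND col = 0b10 = 2; 2 == 2 -> filled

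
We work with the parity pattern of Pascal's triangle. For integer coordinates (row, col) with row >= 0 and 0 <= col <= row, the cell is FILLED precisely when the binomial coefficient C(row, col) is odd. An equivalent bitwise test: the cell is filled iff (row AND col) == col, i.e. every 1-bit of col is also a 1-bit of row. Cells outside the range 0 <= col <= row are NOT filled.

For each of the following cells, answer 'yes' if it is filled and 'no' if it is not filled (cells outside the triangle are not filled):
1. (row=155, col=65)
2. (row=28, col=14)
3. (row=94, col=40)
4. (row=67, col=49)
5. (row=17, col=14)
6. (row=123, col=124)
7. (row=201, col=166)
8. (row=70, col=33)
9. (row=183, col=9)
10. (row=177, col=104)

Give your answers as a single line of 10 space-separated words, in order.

Answer: no no no no no no no no no no

Derivation:
(155,65): row=0b10011011, col=0b1000001, row AND col = 0b1 = 1; 1 != 65 -> empty
(28,14): row=0b11100, col=0b1110, row AND col = 0b1100 = 12; 12 != 14 -> empty
(94,40): row=0b1011110, col=0b101000, row AND col = 0b1000 = 8; 8 != 40 -> empty
(67,49): row=0b1000011, col=0b110001, row AND col = 0b1 = 1; 1 != 49 -> empty
(17,14): row=0b10001, col=0b1110, row AND col = 0b0 = 0; 0 != 14 -> empty
(123,124): col outside [0, 123] -> not filled
(201,166): row=0b11001001, col=0b10100110, row AND col = 0b10000000 = 128; 128 != 166 -> empty
(70,33): row=0b1000110, col=0b100001, row AND col = 0b0 = 0; 0 != 33 -> empty
(183,9): row=0b10110111, col=0b1001, row AND col = 0b1 = 1; 1 != 9 -> empty
(177,104): row=0b10110001, col=0b1101000, row AND col = 0b100000 = 32; 32 != 104 -> empty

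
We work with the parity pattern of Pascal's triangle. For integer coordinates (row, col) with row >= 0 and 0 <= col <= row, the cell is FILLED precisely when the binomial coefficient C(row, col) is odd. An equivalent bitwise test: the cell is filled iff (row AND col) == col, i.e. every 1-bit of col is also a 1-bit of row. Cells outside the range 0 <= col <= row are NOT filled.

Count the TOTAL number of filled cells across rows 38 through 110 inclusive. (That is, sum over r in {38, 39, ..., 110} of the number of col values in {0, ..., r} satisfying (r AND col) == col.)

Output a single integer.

Answer: 1202

Derivation:
r38=100110 pc3: +8 =8
r39=100111 pc4: +16 =24
r40=101000 pc2: +4 =28
r41=101001 pc3: +8 =36
r42=101010 pc3: +8 =44
r43=101011 pc4: +16 =60
r44=101100 pc3: +8 =68
r45=101101 pc4: +16 =84
r46=101110 pc4: +16 =100
r47=101111 pc5: +32 =132
r48=110000 pc2: +4 =136
r49=110001 pc3: +8 =144
r50=110010 pc3: +8 =152
r51=110011 pc4: +16 =168
r52=110100 pc3: +8 =176
r53=110101 pc4: +16 =192
r54=110110 pc4: +16 =208
r55=110111 pc5: +32 =240
r56=111000 pc3: +8 =248
r57=111001 pc4: +16 =264
r58=111010 pc4: +16 =280
r59=111011 pc5: +32 =312
r60=111100 pc4: +16 =328
r61=111101 pc5: +32 =360
r62=111110 pc5: +32 =392
r63=111111 pc6: +64 =456
r64=1000000 pc1: +2 =458
r65=1000001 pc2: +4 =462
r66=1000010 pc2: +4 =466
r67=1000011 pc3: +8 =474
r68=1000100 pc2: +4 =478
r69=1000101 pc3: +8 =486
r70=1000110 pc3: +8 =494
r71=1000111 pc4: +16 =510
r72=1001000 pc2: +4 =514
r73=1001001 pc3: +8 =522
r74=1001010 pc3: +8 =530
r75=1001011 pc4: +16 =546
r76=1001100 pc3: +8 =554
r77=1001101 pc4: +16 =570
r78=1001110 pc4: +16 =586
r79=1001111 pc5: +32 =618
r80=1010000 pc2: +4 =622
r81=1010001 pc3: +8 =630
r82=1010010 pc3: +8 =638
r83=1010011 pc4: +16 =654
r84=1010100 pc3: +8 =662
r85=1010101 pc4: +16 =678
r86=1010110 pc4: +16 =694
r87=1010111 pc5: +32 =726
r88=1011000 pc3: +8 =734
r89=1011001 pc4: +16 =750
r90=1011010 pc4: +16 =766
r91=1011011 pc5: +32 =798
r92=1011100 pc4: +16 =814
r93=1011101 pc5: +32 =846
r94=1011110 pc5: +32 =878
r95=1011111 pc6: +64 =942
r96=1100000 pc2: +4 =946
r97=1100001 pc3: +8 =954
r98=1100010 pc3: +8 =962
r99=1100011 pc4: +16 =978
r100=1100100 pc3: +8 =986
r101=1100101 pc4: +16 =1002
r102=1100110 pc4: +16 =1018
r103=1100111 pc5: +32 =1050
r104=1101000 pc3: +8 =1058
r105=1101001 pc4: +16 =1074
r106=1101010 pc4: +16 =1090
r107=1101011 pc5: +32 =1122
r108=1101100 pc4: +16 =1138
r109=1101101 pc5: +32 =1170
r110=1101110 pc5: +32 =1202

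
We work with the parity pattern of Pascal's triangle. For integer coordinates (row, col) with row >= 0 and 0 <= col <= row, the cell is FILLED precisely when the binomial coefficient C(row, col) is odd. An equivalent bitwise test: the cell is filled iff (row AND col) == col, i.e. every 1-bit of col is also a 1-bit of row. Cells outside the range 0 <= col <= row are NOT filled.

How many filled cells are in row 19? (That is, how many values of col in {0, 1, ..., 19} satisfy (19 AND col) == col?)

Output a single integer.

Answer: 8

Derivation:
19 in binary = 10011
popcount(19) = number of 1-bits in 10011 = 3
A col c satisfies (19 AND c) == c iff every set bit of c is also set in 19; each of the 3 set bits of 19 can independently be on or off in c.
count = 2^3 = 8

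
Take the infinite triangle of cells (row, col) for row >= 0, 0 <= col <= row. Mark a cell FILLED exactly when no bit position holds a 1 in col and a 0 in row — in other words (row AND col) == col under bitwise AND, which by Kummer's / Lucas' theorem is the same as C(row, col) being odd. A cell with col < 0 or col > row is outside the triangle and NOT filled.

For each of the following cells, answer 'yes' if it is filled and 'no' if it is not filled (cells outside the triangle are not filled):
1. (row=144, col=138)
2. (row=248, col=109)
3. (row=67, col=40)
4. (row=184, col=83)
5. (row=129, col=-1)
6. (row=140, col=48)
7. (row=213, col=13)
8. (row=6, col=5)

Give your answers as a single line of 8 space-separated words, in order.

(144,138): row=0b10010000, col=0b10001010, row AND col = 0b10000000 = 128; 128 != 138 -> empty
(248,109): row=0b11111000, col=0b1101101, row AND col = 0b1101000 = 104; 104 != 109 -> empty
(67,40): row=0b1000011, col=0b101000, row AND col = 0b0 = 0; 0 != 40 -> empty
(184,83): row=0b10111000, col=0b1010011, row AND col = 0b10000 = 16; 16 != 83 -> empty
(129,-1): col outside [0, 129] -> not filled
(140,48): row=0b10001100, col=0b110000, row AND col = 0b0 = 0; 0 != 48 -> empty
(213,13): row=0b11010101, col=0b1101, row AND col = 0b101 = 5; 5 != 13 -> empty
(6,5): row=0b110, col=0b101, row AND col = 0b100 = 4; 4 != 5 -> empty

Answer: no no no no no no no no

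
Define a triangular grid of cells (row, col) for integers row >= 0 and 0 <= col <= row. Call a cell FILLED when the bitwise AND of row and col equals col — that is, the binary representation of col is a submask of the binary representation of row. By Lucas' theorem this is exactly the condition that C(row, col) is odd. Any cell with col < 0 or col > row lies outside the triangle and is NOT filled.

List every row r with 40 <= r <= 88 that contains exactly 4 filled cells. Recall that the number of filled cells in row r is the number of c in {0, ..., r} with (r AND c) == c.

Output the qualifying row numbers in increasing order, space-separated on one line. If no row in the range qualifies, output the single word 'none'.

Row r has 2^popcount(r) filled cells, so we need popcount(r) = log2(4) = 2.
Scan r = 40..88 and keep those with exactly 2 one-bits:
r=40=101000 popcount=2 -> KEEP
r=41=101001 popcount=3 -> skip
r=42=101010 popcount=3 -> skip
r=43=101011 popcount=4 -> skip
r=44=101100 popcount=3 -> skip
r=45=101101 popcount=4 -> skip
r=46=101110 popcount=4 -> skip
r=47=101111 popcount=5 -> skip
r=48=110000 popcount=2 -> KEEP
r=49=110001 popcount=3 -> skip
r=50=110010 popcount=3 -> skip
r=51=110011 popcount=4 -> skip
r=52=110100 popcount=3 -> skip
r=53=110101 popcount=4 -> skip
r=54=110110 popcount=4 -> skip
r=55=110111 popcount=5 -> skip
r=56=111000 popcount=3 -> skip
r=57=111001 popcount=4 -> skip
r=58=111010 popcount=4 -> skip
r=59=111011 popcount=5 -> skip
r=60=111100 popcount=4 -> skip
r=61=111101 popcount=5 -> skip
r=62=111110 popcount=5 -> skip
r=63=111111 popcount=6 -> skip
r=64=1000000 popcount=1 -> skip
r=65=1000001 popcount=2 -> KEEP
r=66=1000010 popcount=2 -> KEEP
r=67=1000011 popcount=3 -> skip
r=68=1000100 popcount=2 -> KEEP
r=69=1000101 popcount=3 -> skip
r=70=1000110 popcount=3 -> skip
r=71=1000111 popcount=4 -> skip
r=72=1001000 popcount=2 -> KEEP
r=73=1001001 popcount=3 -> skip
r=74=1001010 popcount=3 -> skip
r=75=1001011 popcount=4 -> skip
r=76=1001100 popcount=3 -> skip
r=77=1001101 popcount=4 -> skip
r=78=1001110 popcount=4 -> skip
r=79=1001111 popcount=5 -> skip
r=80=1010000 popcount=2 -> KEEP
r=81=1010001 popcount=3 -> skip
r=82=1010010 popcount=3 -> skip
r=83=1010011 popcount=4 -> skip
r=84=1010100 popcount=3 -> skip
r=85=1010101 popcount=4 -> skip
r=86=1010110 popcount=4 -> skip
r=87=1010111 popcount=5 -> skip
r=88=1011000 popcount=3 -> skip
Kept rows: 40 48 65 66 68 72 80

Answer: 40 48 65 66 68 72 80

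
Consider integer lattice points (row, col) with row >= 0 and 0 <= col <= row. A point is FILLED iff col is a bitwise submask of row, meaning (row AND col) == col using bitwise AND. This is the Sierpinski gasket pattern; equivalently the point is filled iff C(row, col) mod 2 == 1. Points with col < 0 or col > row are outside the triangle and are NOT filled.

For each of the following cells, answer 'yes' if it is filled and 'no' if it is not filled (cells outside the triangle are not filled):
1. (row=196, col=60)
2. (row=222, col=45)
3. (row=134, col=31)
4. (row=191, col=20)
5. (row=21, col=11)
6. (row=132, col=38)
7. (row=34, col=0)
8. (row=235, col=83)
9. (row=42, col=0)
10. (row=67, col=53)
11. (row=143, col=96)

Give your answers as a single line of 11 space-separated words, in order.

Answer: no no no yes no no yes no yes no no

Derivation:
(196,60): row=0b11000100, col=0b111100, row AND col = 0b100 = 4; 4 != 60 -> empty
(222,45): row=0b11011110, col=0b101101, row AND col = 0b1100 = 12; 12 != 45 -> empty
(134,31): row=0b10000110, col=0b11111, row AND col = 0b110 = 6; 6 != 31 -> empty
(191,20): row=0b10111111, col=0b10100, row AND col = 0b10100 = 20; 20 == 20 -> filled
(21,11): row=0b10101, col=0b1011, row AND col = 0b1 = 1; 1 != 11 -> empty
(132,38): row=0b10000100, col=0b100110, row AND col = 0b100 = 4; 4 != 38 -> empty
(34,0): row=0b100010, col=0b0, row AND col = 0b0 = 0; 0 == 0 -> filled
(235,83): row=0b11101011, col=0b1010011, row AND col = 0b1000011 = 67; 67 != 83 -> empty
(42,0): row=0b101010, col=0b0, row AND col = 0b0 = 0; 0 == 0 -> filled
(67,53): row=0b1000011, col=0b110101, row AND col = 0b1 = 1; 1 != 53 -> empty
(143,96): row=0b10001111, col=0b1100000, row AND col = 0b0 = 0; 0 != 96 -> empty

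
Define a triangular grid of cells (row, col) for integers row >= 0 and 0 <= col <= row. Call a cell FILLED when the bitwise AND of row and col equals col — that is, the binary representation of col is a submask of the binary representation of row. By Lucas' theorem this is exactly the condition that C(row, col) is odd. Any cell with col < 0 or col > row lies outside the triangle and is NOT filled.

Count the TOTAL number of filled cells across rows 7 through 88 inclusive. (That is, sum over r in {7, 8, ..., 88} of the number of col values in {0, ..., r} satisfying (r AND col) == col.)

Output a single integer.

r7=111 pc3: +8 =8
r8=1000 pc1: +2 =10
r9=1001 pc2: +4 =14
r10=1010 pc2: +4 =18
r11=1011 pc3: +8 =26
r12=1100 pc2: +4 =30
r13=1101 pc3: +8 =38
r14=1110 pc3: +8 =46
r15=1111 pc4: +16 =62
r16=10000 pc1: +2 =64
r17=10001 pc2: +4 =68
r18=10010 pc2: +4 =72
r19=10011 pc3: +8 =80
r20=10100 pc2: +4 =84
r21=10101 pc3: +8 =92
r22=10110 pc3: +8 =100
r23=10111 pc4: +16 =116
r24=11000 pc2: +4 =120
r25=11001 pc3: +8 =128
r26=11010 pc3: +8 =136
r27=11011 pc4: +16 =152
r28=11100 pc3: +8 =160
r29=11101 pc4: +16 =176
r30=11110 pc4: +16 =192
r31=11111 pc5: +32 =224
r32=100000 pc1: +2 =226
r33=100001 pc2: +4 =230
r34=100010 pc2: +4 =234
r35=100011 pc3: +8 =242
r36=100100 pc2: +4 =246
r37=100101 pc3: +8 =254
r38=100110 pc3: +8 =262
r39=100111 pc4: +16 =278
r40=101000 pc2: +4 =282
r41=101001 pc3: +8 =290
r42=101010 pc3: +8 =298
r43=101011 pc4: +16 =314
r44=101100 pc3: +8 =322
r45=101101 pc4: +16 =338
r46=101110 pc4: +16 =354
r47=101111 pc5: +32 =386
r48=110000 pc2: +4 =390
r49=110001 pc3: +8 =398
r50=110010 pc3: +8 =406
r51=110011 pc4: +16 =422
r52=110100 pc3: +8 =430
r53=110101 pc4: +16 =446
r54=110110 pc4: +16 =462
r55=110111 pc5: +32 =494
r56=111000 pc3: +8 =502
r57=111001 pc4: +16 =518
r58=111010 pc4: +16 =534
r59=111011 pc5: +32 =566
r60=111100 pc4: +16 =582
r61=111101 pc5: +32 =614
r62=111110 pc5: +32 =646
r63=111111 pc6: +64 =710
r64=1000000 pc1: +2 =712
r65=1000001 pc2: +4 =716
r66=1000010 pc2: +4 =720
r67=1000011 pc3: +8 =728
r68=1000100 pc2: +4 =732
r69=1000101 pc3: +8 =740
r70=1000110 pc3: +8 =748
r71=1000111 pc4: +16 =764
r72=1001000 pc2: +4 =768
r73=1001001 pc3: +8 =776
r74=1001010 pc3: +8 =784
r75=1001011 pc4: +16 =800
r76=1001100 pc3: +8 =808
r77=1001101 pc4: +16 =824
r78=1001110 pc4: +16 =840
r79=1001111 pc5: +32 =872
r80=1010000 pc2: +4 =876
r81=1010001 pc3: +8 =884
r82=1010010 pc3: +8 =892
r83=1010011 pc4: +16 =908
r84=1010100 pc3: +8 =916
r85=1010101 pc4: +16 =932
r86=1010110 pc4: +16 =948
r87=1010111 pc5: +32 =980
r88=1011000 pc3: +8 =988

Answer: 988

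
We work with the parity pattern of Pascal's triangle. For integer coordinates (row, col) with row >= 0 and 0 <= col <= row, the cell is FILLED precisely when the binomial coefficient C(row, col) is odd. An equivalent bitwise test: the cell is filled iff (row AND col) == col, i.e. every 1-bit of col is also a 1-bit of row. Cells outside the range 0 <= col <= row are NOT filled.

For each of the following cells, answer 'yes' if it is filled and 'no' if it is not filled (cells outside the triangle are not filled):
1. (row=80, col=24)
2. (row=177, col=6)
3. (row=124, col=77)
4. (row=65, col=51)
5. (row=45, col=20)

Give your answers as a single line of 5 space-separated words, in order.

Answer: no no no no no

Derivation:
(80,24): row=0b1010000, col=0b11000, row AND col = 0b10000 = 16; 16 != 24 -> empty
(177,6): row=0b10110001, col=0b110, row AND col = 0b0 = 0; 0 != 6 -> empty
(124,77): row=0b1111100, col=0b1001101, row AND col = 0b1001100 = 76; 76 != 77 -> empty
(65,51): row=0b1000001, col=0b110011, row AND col = 0b1 = 1; 1 != 51 -> empty
(45,20): row=0b101101, col=0b10100, row AND col = 0b100 = 4; 4 != 20 -> empty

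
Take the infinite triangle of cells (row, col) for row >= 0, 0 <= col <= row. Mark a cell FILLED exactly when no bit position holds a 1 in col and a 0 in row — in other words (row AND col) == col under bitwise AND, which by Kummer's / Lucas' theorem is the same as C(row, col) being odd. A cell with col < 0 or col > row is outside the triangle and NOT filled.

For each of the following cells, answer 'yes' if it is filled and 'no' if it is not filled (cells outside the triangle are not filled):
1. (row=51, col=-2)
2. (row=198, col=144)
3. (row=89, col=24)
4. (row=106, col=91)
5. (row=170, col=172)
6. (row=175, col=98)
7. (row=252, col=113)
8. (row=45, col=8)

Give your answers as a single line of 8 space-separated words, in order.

(51,-2): col outside [0, 51] -> not filled
(198,144): row=0b11000110, col=0b10010000, row AND col = 0b10000000 = 128; 128 != 144 -> empty
(89,24): row=0b1011001, col=0b11000, row AND col = 0b11000 = 24; 24 == 24 -> filled
(106,91): row=0b1101010, col=0b1011011, row AND col = 0b1001010 = 74; 74 != 91 -> empty
(170,172): col outside [0, 170] -> not filled
(175,98): row=0b10101111, col=0b1100010, row AND col = 0b100010 = 34; 34 != 98 -> empty
(252,113): row=0b11111100, col=0b1110001, row AND col = 0b1110000 = 112; 112 != 113 -> empty
(45,8): row=0b101101, col=0b1000, row AND col = 0b1000 = 8; 8 == 8 -> filled

Answer: no no yes no no no no yes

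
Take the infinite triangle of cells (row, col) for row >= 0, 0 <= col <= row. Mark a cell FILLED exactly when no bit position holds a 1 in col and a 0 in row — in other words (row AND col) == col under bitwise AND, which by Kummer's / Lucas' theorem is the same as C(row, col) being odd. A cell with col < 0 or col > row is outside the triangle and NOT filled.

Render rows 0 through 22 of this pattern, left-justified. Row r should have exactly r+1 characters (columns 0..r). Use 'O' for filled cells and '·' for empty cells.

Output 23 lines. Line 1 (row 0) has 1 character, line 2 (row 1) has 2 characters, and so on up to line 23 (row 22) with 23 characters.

r0=0: O
r1=1: OO
r2=10: O·O
r3=11: OOOO
r4=100: O···O
r5=101: OO··OO
r6=110: O·O·O·O
r7=111: OOOOOOOO
r8=1000: O·······O
r9=1001: OO······OO
r10=1010: O·O·····O·O
r11=1011: OOOO····OOOO
r12=1100: O···O···O···O
r13=1101: OO··OO··OO··OO
r14=1110: O·O·O·O·O·O·O·O
r15=1111: OOOOOOOOOOOOOOOO
r16=10000: O···············O
r17=10001: OO··············OO
r18=10010: O·O·············O·O
r19=10011: OOOO············OOOO
r20=10100: O···O···········O···O
r21=10101: OO··OO··········OO··OO
r22=10110: O·O·O·O·········O·O·O·O

Answer: O
OO
O·O
OOOO
O···O
OO··OO
O·O·O·O
OOOOOOOO
O·······O
OO······OO
O·O·····O·O
OOOO····OOOO
O···O···O···O
OO··OO··OO··OO
O·O·O·O·O·O·O·O
OOOOOOOOOOOOOOOO
O···············O
OO··············OO
O·O·············O·O
OOOO············OOOO
O···O···········O···O
OO··OO··········OO··OO
O·O·O·O·········O·O·O·O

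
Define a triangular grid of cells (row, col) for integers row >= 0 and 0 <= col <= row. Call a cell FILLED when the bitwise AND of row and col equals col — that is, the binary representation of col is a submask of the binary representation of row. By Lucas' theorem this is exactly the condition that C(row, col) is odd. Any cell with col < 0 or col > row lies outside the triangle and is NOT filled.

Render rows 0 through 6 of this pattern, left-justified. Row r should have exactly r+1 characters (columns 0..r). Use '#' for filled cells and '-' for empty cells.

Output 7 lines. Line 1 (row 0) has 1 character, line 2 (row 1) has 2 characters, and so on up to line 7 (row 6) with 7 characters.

r0=0: #
r1=1: ##
r2=10: #-#
r3=11: ####
r4=100: #---#
r5=101: ##--##
r6=110: #-#-#-#

Answer: #
##
#-#
####
#---#
##--##
#-#-#-#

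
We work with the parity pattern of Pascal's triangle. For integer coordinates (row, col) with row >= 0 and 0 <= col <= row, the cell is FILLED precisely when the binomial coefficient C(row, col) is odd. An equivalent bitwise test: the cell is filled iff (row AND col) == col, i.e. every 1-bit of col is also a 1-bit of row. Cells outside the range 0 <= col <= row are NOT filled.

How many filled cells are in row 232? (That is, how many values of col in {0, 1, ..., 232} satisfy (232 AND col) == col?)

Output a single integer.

Answer: 16

Derivation:
232 in binary = 11101000
popcount(232) = number of 1-bits in 11101000 = 4
A col c satisfies (232 AND c) == c iff every set bit of c is also set in 232; each of the 4 set bits of 232 can independently be on or off in c.
count = 2^4 = 16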